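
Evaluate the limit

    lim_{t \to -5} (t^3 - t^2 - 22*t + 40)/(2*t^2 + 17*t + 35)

-21

Direct substitution gives 0/0, so factor. Both numerator and denominator have (t + 5) as a factor.
After cancelling, the expression reduces to (t^2 - 6*t + 8)/(2*t + 7).
Substituting t = -5 gives -21.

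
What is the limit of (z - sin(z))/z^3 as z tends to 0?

Direct substitution gives 0/0.
Apply L'Hôpital: lim (1 - cos(z))/(3*z^2), still 0/0.
Apply L'Hôpital: lim (sin(z))/(6*z), still 0/0.
After 3 applications of L'Hôpital's rule the quotient is (cos(z))/(6); substituting z = 0 gives 1/6.

1/6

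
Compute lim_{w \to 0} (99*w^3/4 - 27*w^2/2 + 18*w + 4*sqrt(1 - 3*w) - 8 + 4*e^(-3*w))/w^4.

27/32

Substitution gives 0/0 (the numerator vanishes to order 4).
Expand each term to order w^4: the coefficient of w^4 in 4·e^(-3w) is 27/2 and in 4·√(1 - 3w) is -405/32.
Lower-order terms cancel with the polynomial part, so the numerator is (27/32)·w^4 + o(w^4), and the limit is (27/32)/(1) = 27/32.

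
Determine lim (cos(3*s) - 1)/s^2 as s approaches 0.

Direct substitution gives 0/0.
Apply L'Hôpital: lim (-3*sin(3*s))/(2*s), still 0/0.
After 2 applications of L'Hôpital's rule the quotient is (-9*cos(3*s))/(2); substituting s = 0 gives -9/2.

-9/2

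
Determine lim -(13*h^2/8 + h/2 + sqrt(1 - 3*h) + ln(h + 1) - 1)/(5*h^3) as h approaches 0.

Substitution gives 0/0; apply L'Hôpital's rule 3 times.
After differentiating numerator and denominator 3 times the quotient is (2/(h + 1)^3 - 81/(8*(1 - 3*h)^(5/2)))/(-30); at h = 0 this is 13/48.

13/48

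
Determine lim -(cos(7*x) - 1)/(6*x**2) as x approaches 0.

49/12

Direct substitution gives 0/0.
Apply L'Hôpital: lim (-7*sin(7*x))/(-12*x), still 0/0.
After 2 applications of L'Hôpital's rule the quotient is (-49*cos(7*x))/(-12); substituting x = 0 gives 49/12.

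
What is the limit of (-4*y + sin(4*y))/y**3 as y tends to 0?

-32/3

Direct substitution gives 0/0.
Apply L'Hôpital: lim (4*cos(4*y) - 4)/(3*y^2), still 0/0.
Apply L'Hôpital: lim (-16*sin(4*y))/(6*y), still 0/0.
After 3 applications of L'Hôpital's rule the quotient is (-64*cos(4*y))/(6); substituting y = 0 gives -32/3.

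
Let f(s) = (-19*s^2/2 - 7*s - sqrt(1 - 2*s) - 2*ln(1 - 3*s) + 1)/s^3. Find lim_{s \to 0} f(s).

37/2

Substitution gives 0/0; apply L'Hôpital's rule 3 times.
After differentiating numerator and denominator 3 times the quotient is (-108/(3*s - 1)^3 + 3/(1 - 2*s)^(5/2))/(6); at s = 0 this is 37/2.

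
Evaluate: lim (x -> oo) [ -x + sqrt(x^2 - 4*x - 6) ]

An ∞ − ∞ form. Rationalising with the conjugate, the difference becomes (-4x - 6) / (√(x^2 - 4*x - 6) + x).
For large x the denominator behaves like 2·x, so the quotient tends to -4/2 = -2.

-2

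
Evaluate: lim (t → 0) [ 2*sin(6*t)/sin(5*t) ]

Substitution gives 0/0.
Divide numerator and denominator by t: sin(6t)/t → 6 and sin(5t)/t → 5, so the limit is 2·6/5 = 12/5.

12/5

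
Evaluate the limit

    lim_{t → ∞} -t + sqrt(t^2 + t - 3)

1/2

An ∞ − ∞ form. Rationalising with the conjugate, the difference becomes (t - 3) / (√(t^2 + t - 3) + t).
For large t the denominator behaves like 2·t, so the quotient tends to 1/2 = 1/2.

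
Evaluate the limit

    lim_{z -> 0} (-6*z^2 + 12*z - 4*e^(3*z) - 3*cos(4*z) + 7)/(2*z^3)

-9

Substitution gives 0/0 (the numerator vanishes to order 3).
Expand each term to order z^3: the coefficient of z^3 in -4·e^(3z) is -18 and in -3·cos(4z) is 0.
Lower-order terms cancel with the polynomial part, so the numerator is (-18)·z^3 + o(z^3), and the limit is (-18)/(2) = -9.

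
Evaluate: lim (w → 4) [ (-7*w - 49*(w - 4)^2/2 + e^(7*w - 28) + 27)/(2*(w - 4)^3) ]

Direct substitution gives 0/0.
Apply L'Hôpital: lim (-49*w + 7*e^(7*w - 28) + 189)/(6*(w - 4)^2), still 0/0.
Apply L'Hôpital: lim (49*e^(7*w - 28) - 49)/(12*w - 48), still 0/0.
After 3 applications of L'Hôpital's rule the quotient is (343*e^(7*w - 28))/(12); substituting w = 4 gives 343/12.

343/12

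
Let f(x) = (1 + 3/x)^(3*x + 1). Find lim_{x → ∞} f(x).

e^(9)

Write it as [(1 + 3/x)^x]^(3) · (1 + 3/x)^(1). The bracketed term tends to e^(3) and the second factor to 1, so the limit is e^(9).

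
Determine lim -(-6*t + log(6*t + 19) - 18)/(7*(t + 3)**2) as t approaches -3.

18/7

Direct substitution gives 0/0.
Apply L'Hôpital: lim (-6 + 6/(6*t + 19))/(-14*t - 42), still 0/0.
After 2 applications of L'Hôpital's rule the quotient is (-36/(6*t + 19)^2)/(-14); substituting t = -3 gives 18/7.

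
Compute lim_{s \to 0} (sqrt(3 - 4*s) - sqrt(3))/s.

Substitution gives 0/0. Multiply numerator and denominator by the conjugate √(3 - 4s) + √3.
The numerator becomes (3 - 4s) − 3 = -4s, so the expression simplifies to -4/(√(3 - 4s) + √3).
Letting s → 0 gives -4/(2√3) = -2*√(3)/3.

-2*√(3)/3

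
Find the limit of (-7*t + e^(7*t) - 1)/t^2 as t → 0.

49/2

Direct substitution gives 0/0.
Apply L'Hôpital: lim (7*e^(7*t) - 7)/(2*t), still 0/0.
After 2 applications of L'Hôpital's rule the quotient is (49*e^(7*t))/(2); substituting t = 0 gives 49/2.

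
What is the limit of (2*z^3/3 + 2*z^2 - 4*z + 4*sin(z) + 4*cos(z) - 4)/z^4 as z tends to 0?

1/6

Substitution gives 0/0; apply L'Hôpital's rule 4 times.
After differentiating numerator and denominator 4 times the quotient is (4*sqrt(2)*sin(z + pi/4))/(24); at z = 0 this is 1/6.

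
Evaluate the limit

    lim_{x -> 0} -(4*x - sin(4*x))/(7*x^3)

-32/21

Direct substitution gives 0/0.
Apply L'Hôpital: lim (4 - 4*cos(4*x))/(-21*x^2), still 0/0.
Apply L'Hôpital: lim (16*sin(4*x))/(-42*x), still 0/0.
After 3 applications of L'Hôpital's rule the quotient is (64*cos(4*x))/(-42); substituting x = 0 gives -32/21.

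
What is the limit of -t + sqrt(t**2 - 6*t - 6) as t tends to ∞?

An ∞ − ∞ form. Rationalising with the conjugate, the difference becomes (-6t - 6) / (√(t^2 - 6*t - 6) + t).
For large t the denominator behaves like 2·t, so the quotient tends to -6/2 = -3.

-3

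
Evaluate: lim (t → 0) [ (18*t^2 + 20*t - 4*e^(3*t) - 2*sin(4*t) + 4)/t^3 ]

Substitution gives 0/0 (the numerator vanishes to order 3).
Expand each term to order t^3: the coefficient of t^3 in -2·sin(4t) is 64/3 and in -4·e^(3t) is -18.
Lower-order terms cancel with the polynomial part, so the numerator is (10/3)·t^3 + o(t^3), and the limit is (10/3)/(1) = 10/3.

10/3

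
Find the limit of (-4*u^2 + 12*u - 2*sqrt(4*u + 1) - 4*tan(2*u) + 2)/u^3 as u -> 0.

-56/3

Substitution gives 0/0; apply L'Hôpital's rule 3 times.
After differentiating numerator and denominator 3 times the quotient is (-128*tan(2*u)^2/cos(2*u)^2 - 64/cos(2*u)^4 - 48/(4*u + 1)^(5/2))/(6); at u = 0 this is -56/3.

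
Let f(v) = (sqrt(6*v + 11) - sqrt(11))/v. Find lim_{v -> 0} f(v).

Substitution gives 0/0. Multiply numerator and denominator by the conjugate √(11 + 6v) + √11.
The numerator becomes (11 + 6v) − 11 = 6v, so the expression simplifies to 6/(√(11 + 6v) + √11).
Letting v → 0 gives 6/(2√11) = 3*√(11)/11.

3*√(11)/11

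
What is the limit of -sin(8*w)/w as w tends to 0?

-8

Substitution gives 0/0.
Write it as (8/(-1))·sin(8w)/(8w); since sin(u)/u → 1, the limit is -8.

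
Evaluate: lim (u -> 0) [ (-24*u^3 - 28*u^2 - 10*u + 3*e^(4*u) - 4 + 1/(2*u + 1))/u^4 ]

48

Substitution gives 0/0 (the numerator vanishes to order 4).
Expand each term to order u^4: the coefficient of u^4 in 3·e^(4u) is 32 and in 1/(1 + 2u) is 16.
Lower-order terms cancel with the polynomial part, so the numerator is (48)·u^4 + o(u^4), and the limit is (48)/(1) = 48.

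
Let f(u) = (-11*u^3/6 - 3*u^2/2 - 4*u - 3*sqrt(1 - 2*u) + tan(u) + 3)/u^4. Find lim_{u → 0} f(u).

15/8

Substitution gives 0/0; apply L'Hôpital's rule 4 times.
After differentiating numerator and denominator 4 times the quotient is (24*tan(u)^3/cos(u)^2 + 16*tan(u)/cos(u)^2 + 45/(1 - 2*u)^(7/2))/(24); at u = 0 this is 15/8.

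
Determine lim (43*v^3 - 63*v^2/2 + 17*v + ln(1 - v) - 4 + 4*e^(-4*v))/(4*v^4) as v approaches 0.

Substitution gives 0/0; apply L'Hôpital's rule 4 times.
After differentiating numerator and denominator 4 times the quotient is (1024*e^(-4*v) - 6/(v - 1)^4)/(96); at v = 0 this is 509/48.

509/48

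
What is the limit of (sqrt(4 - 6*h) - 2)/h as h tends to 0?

A 0/0 form; rationalise with √(4 - 6h) + √4. This collapses the numerator to -6h, leaving -6/(√(4 - 6h) + √4) → -6/(2√4) = -3/2.

-3/2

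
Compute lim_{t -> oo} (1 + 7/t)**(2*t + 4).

e^(14)

Write it as [(1 + 7/t)^t]^(2) · (1 + 7/t)^(4). The bracketed term tends to e^(7) and the second factor to 1, so the limit is e^(14).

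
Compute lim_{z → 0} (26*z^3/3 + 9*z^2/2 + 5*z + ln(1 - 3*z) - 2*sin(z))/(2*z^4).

-81/8

Substitution gives 0/0; apply L'Hôpital's rule 4 times.
After differentiating numerator and denominator 4 times the quotient is (-2*sin(z) - 486/(3*z - 1)^4)/(48); at z = 0 this is -81/8.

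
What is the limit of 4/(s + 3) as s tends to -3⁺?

∞

As s → -3⁺, (s + 3) → 0⁺, so (s + 3)^1 → 0⁺ and 4/(s + 3)^1 → ∞.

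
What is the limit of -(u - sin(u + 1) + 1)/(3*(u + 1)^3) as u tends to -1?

Direct substitution gives 0/0.
Apply L'Hôpital: lim (1 - cos(u + 1))/(-9*(u + 1)^2), still 0/0.
Apply L'Hôpital: lim (sin(u + 1))/(-18*u - 18), still 0/0.
After 3 applications of L'Hôpital's rule the quotient is (cos(u + 1))/(-18); substituting u = -1 gives -1/18.

-1/18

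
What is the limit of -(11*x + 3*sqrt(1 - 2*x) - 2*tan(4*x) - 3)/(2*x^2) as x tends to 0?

Substitution gives 0/0 (the numerator vanishes to order 2).
Expand each term to order x^2: the coefficient of x^2 in 3·√(1 - 2x) is -3/2 and in -2·tan(4x) is 0.
Lower-order terms cancel with the polynomial part, so the numerator is (-3/2)·x^2 + o(x^2), and the limit is (-3/2)/(-2) = 3/4.

3/4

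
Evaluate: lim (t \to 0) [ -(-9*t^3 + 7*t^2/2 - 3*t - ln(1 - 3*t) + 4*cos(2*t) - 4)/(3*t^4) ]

Substitution gives 0/0 (the numerator vanishes to order 4).
Expand each term to order t^4: the coefficient of t^4 in −ln(1 - 3t) is 81/4 and in 4·cos(2t) is 8/3.
Lower-order terms cancel with the polynomial part, so the numerator is (275/12)·t^4 + o(t^4), and the limit is (275/12)/(-3) = -275/36.

-275/36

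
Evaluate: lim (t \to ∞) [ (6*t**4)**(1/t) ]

Base → ∞ and exponent → 0: an ∞^0 form.
Take logs: (1/t)·ln(6·t^4) = (ln 6 + 4·ln t)/t → 0.
So the limit is e^0 = 1.

1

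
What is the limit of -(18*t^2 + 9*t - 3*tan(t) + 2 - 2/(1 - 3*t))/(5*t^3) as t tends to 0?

Substitution gives 0/0; apply L'Hôpital's rule 3 times.
After differentiating numerator and denominator 3 times the quotient is (12/cos(t)^2 - 18/cos(t)^4 - 324/(3*t - 1)^4)/(-30); at t = 0 this is 11.

11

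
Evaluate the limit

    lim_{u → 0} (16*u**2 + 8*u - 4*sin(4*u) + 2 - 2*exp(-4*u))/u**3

Substitution gives 0/0; apply L'Hôpital's rule 3 times.
After differentiating numerator and denominator 3 times the quotient is (256*cos(4*u) + 128*e^(-4*u))/(6); at u = 0 this is 64.

64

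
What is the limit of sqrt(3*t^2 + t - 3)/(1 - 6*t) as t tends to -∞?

√(3)/6

For large |t|, √(3*t^2 + t - 3) ≈ √3·|t| and the denominator ≈ -6t.
Since t → −∞, |t| = −t, giving −√3/(-6) = √(3)/6.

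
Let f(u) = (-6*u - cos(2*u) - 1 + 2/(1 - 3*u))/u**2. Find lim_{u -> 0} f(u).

Substitution gives 0/0; apply L'Hôpital's rule 2 times.
After differentiating numerator and denominator 2 times the quotient is (4*cos(2*u) - 36/(3*u - 1)^3)/(2); at u = 0 this is 20.

20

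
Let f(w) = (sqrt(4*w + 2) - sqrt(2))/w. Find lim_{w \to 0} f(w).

√(2)

Substitution gives 0/0. Multiply numerator and denominator by the conjugate √(2 + 4w) + √2.
The numerator becomes (2 + 4w) − 2 = 4w, so the expression simplifies to 4/(√(2 + 4w) + √2).
Letting w → 0 gives 4/(2√2) = √(2).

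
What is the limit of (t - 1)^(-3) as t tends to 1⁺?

As t → 1⁺, (t - 1) → 0⁺, so (t - 1)^3 → 0⁺ and 1/(t - 1)^3 → ∞.

∞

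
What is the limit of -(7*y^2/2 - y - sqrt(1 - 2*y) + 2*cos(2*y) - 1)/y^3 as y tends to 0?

-1/2

Substitution gives 0/0 (the numerator vanishes to order 3).
Expand each term to order y^3: the coefficient of y^3 in −√(1 - 2y) is 1/2 and in 2·cos(2y) is 0.
Lower-order terms cancel with the polynomial part, so the numerator is (1/2)·y^3 + o(y^3), and the limit is (1/2)/(-1) = -1/2.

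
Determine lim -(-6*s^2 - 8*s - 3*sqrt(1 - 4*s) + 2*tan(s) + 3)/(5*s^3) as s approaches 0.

-38/15

Substitution gives 0/0; apply L'Hôpital's rule 3 times.
After differentiating numerator and denominator 3 times the quotient is (12*tan(s)^2/cos(s)^2 + 4/cos(s)^2 + 72/(1 - 4*s)^(5/2))/(-30); at s = 0 this is -38/15.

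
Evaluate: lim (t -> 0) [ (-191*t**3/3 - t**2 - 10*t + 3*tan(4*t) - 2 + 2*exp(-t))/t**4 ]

1/12

Substitution gives 0/0 (the numerator vanishes to order 4).
Expand each term to order t^4: the coefficient of t^4 in 3·tan(4t) is 0 and in 2·e^(-t) is 1/12.
Lower-order terms cancel with the polynomial part, so the numerator is (1/12)·t^4 + o(t^4), and the limit is (1/12)/(1) = 1/12.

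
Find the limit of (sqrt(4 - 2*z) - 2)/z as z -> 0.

Substitution gives 0/0. Multiply numerator and denominator by the conjugate √(4 - 2z) + √4.
The numerator becomes (4 - 2z) − 4 = -2z, so the expression simplifies to -2/(√(4 - 2z) + √4).
Letting z → 0 gives -2/(2√4) = -1/2.

-1/2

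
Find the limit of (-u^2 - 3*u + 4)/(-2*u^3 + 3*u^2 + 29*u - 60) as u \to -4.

Direct substitution gives 0/0, so factor. Both numerator and denominator have (u + 4) as a factor.
After cancelling, the expression reduces to (1 - u)/(-2*u^2 + 11*u - 15).
Substituting u = -4 gives -5/91.

-5/91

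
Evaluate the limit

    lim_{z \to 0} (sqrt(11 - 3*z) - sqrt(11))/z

Substitution gives 0/0. Multiply numerator and denominator by the conjugate √(11 - 3z) + √11.
The numerator becomes (11 - 3z) − 11 = -3z, so the expression simplifies to -3/(√(11 - 3z) + √11).
Letting z → 0 gives -3/(2√11) = -3*√(11)/22.

-3*√(11)/22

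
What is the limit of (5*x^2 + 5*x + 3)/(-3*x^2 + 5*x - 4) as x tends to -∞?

Numerator and denominator both have degree 2.
Dividing every term by x^2, all lower-order terms vanish and the limit is the ratio of leading coefficients, 5/(-3) = -5/3.

-5/3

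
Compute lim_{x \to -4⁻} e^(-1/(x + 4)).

∞

As x → -4⁻, -1/(x + 4) → +∞, so e^(-1/(x + 4)) → ∞.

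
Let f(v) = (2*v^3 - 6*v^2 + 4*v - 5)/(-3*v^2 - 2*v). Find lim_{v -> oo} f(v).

-∞

The numerator has higher degree (3 > 2); the quotient behaves like (2/(-3))·v^1 for large |v|.
As v → +∞ this diverges to -∞.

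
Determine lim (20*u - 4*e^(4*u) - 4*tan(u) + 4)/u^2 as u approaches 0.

-32

Substitution gives 0/0 (the numerator vanishes to order 2).
Expand each term to order u^2: the coefficient of u^2 in -4·tan(u) is 0 and in -4·e^(4u) is -32.
Lower-order terms cancel with the polynomial part, so the numerator is (-32)·u^2 + o(u^2), and the limit is (-32)/(1) = -32.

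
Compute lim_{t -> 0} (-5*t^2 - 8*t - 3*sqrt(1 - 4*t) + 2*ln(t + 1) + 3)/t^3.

Substitution gives 0/0; apply L'Hôpital's rule 3 times.
After differentiating numerator and denominator 3 times the quotient is (4/(t + 1)^3 + 72/(1 - 4*t)^(5/2))/(6); at t = 0 this is 38/3.

38/3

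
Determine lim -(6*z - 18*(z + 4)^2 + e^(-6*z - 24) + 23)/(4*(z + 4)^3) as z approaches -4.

Direct substitution gives 0/0.
Apply L'Hôpital: lim (-36*z - 6*e^(-6*z - 24) - 138)/(-12*(z + 4)^2), still 0/0.
Apply L'Hôpital: lim (36*e^(-6*z - 24) - 36)/(-24*z - 96), still 0/0.
After 3 applications of L'Hôpital's rule the quotient is (-216*e^(-6*z - 24))/(-24); substituting z = -4 gives 9.

9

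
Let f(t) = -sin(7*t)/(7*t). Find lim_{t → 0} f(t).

-1

Substitution gives 0/0.
Write it as (7/(-7))·sin(7t)/(7t); since sin(u)/u → 1, the limit is -1.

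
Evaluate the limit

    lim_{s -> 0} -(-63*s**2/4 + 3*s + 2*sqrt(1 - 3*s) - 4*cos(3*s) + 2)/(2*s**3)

Substitution gives 0/0 (the numerator vanishes to order 3).
Expand each term to order s^3: the coefficient of s^3 in -4·cos(3s) is 0 and in 2·√(1 - 3s) is -27/8.
Lower-order terms cancel with the polynomial part, so the numerator is (-27/8)·s^3 + o(s^3), and the limit is (-27/8)/(-2) = 27/16.

27/16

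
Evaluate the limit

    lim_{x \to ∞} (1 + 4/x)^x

e^(4)

Write it as [(1 + 4/x)^x]^(1) · (1 + 4/x)^(0). The bracketed term tends to e^(4) and the second factor to 1, so the limit is e^(4).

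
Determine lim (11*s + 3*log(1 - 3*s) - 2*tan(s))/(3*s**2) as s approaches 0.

-9/2

Substitution gives 0/0; apply L'Hôpital's rule 2 times.
After differentiating numerator and denominator 2 times the quotient is (-4*tan(s)/cos(s)^2 - 27/(3*s - 1)^2)/(6); at s = 0 this is -9/2.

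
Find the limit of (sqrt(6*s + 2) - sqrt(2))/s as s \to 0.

3*√(2)/2

A 0/0 form; rationalise with √(2 + 6s) + √2. This collapses the numerator to 6s, leaving 6/(√(2 + 6s) + √2) → 6/(2√2) = 3*√(2)/2.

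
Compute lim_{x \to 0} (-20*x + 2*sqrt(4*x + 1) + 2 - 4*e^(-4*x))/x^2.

-36

Substitution gives 0/0 (the numerator vanishes to order 2).
Expand each term to order x^2: the coefficient of x^2 in -4·e^(-4x) is -32 and in 2·√(1 + 4x) is -4.
Lower-order terms cancel with the polynomial part, so the numerator is (-36)·x^2 + o(x^2), and the limit is (-36)/(1) = -36.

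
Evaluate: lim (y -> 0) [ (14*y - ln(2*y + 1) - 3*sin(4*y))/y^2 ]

Substitution gives 0/0 (the numerator vanishes to order 2).
Expand each term to order y^2: the coefficient of y^2 in −ln(1 + 2y) is 2 and in -3·sin(4y) is 0.
Lower-order terms cancel with the polynomial part, so the numerator is (2)·y^2 + o(y^2), and the limit is (2)/(1) = 2.

2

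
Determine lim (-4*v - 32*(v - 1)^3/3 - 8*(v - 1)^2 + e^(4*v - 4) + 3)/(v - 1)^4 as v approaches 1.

32/3

Direct substitution gives 0/0.
Apply L'Hôpital: lim (-16*v - 32*(v - 1)^2 + 4*e^(4*v - 4) + 12)/(4*(v - 1)^3), still 0/0.
Apply L'Hôpital: lim (-64*v + 16*e^(4*v - 4) + 48)/(12*(v - 1)^2), still 0/0.
Apply L'Hôpital: lim (64*e^(4*v - 4) - 64)/(24*v - 24), still 0/0.
After 4 applications of L'Hôpital's rule the quotient is (256*e^(4*v - 4))/(24); substituting v = 1 gives 32/3.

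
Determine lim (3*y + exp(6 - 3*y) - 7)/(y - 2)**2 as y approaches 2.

Direct substitution gives 0/0.
Apply L'Hôpital: lim (3 - 3*e^(6 - 3*y))/(2*y - 4), still 0/0.
After 2 applications of L'Hôpital's rule the quotient is (9*e^(6 - 3*y))/(2); substituting y = 2 gives 9/2.

9/2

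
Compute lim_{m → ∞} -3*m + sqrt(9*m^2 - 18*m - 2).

-3

This has the form ∞ − ∞. Multiply and divide by the conjugate √(9*m^2 - 18*m - 2) + 3m.
That gives (-18m - 2) / (√(9*m^2 - 18*m - 2) + 3m).
Divide numerator and denominator by m: the limit is -18/(2·3) = -3.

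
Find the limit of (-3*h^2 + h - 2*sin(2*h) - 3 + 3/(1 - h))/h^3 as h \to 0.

17/3

Substitution gives 0/0 (the numerator vanishes to order 3).
Expand each term to order h^3: the coefficient of h^3 in 3·1/(1 - h) is 3 and in -2·sin(2h) is 8/3.
Lower-order terms cancel with the polynomial part, so the numerator is (17/3)·h^3 + o(h^3), and the limit is (17/3)/(1) = 17/3.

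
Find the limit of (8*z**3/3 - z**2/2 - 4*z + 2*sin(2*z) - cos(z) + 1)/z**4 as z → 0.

-1/24

Substitution gives 0/0; apply L'Hôpital's rule 4 times.
After differentiating numerator and denominator 4 times the quotient is ((64*sin(z) - 1)*cos(z))/(24); at z = 0 this is -1/24.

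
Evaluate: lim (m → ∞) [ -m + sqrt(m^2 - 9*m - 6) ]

This has the form ∞ − ∞. Multiply and divide by the conjugate √(m^2 - 9*m - 6) + m.
That gives (-9m - 6) / (√(m^2 - 9*m - 6) + m).
Divide numerator and denominator by m: the limit is -9/(2·1) = -9/2.

-9/2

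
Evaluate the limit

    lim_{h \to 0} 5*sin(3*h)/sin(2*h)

Substitution gives 0/0.
Divide numerator and denominator by h: sin(3h)/h → 3 and sin(2h)/h → 2, so the limit is 5·3/2 = 15/2.

15/2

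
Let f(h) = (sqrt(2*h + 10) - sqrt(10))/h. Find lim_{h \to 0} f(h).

√(10)/10

A 0/0 form; rationalise with √(10 + 2h) + √10. This collapses the numerator to 2h, leaving 2/(√(10 + 2h) + √10) → 2/(2√10) = √(10)/10.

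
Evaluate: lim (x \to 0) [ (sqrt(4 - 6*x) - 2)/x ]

Substitution gives 0/0. Multiply numerator and denominator by the conjugate √(4 - 6x) + √4.
The numerator becomes (4 - 6x) − 4 = -6x, so the expression simplifies to -6/(√(4 - 6x) + √4).
Letting x → 0 gives -6/(2√4) = -3/2.

-3/2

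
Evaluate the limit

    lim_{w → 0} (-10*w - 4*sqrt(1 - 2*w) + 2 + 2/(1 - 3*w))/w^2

Substitution gives 0/0 (the numerator vanishes to order 2).
Expand each term to order w^2: the coefficient of w^2 in 2·1/(1 - 3w) is 18 and in -4·√(1 - 2w) is 2.
Lower-order terms cancel with the polynomial part, so the numerator is (20)·w^2 + o(w^2), and the limit is (20)/(1) = 20.

20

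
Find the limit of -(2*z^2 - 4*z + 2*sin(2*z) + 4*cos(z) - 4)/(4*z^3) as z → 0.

2/3

Substitution gives 0/0; apply L'Hôpital's rule 3 times.
After differentiating numerator and denominator 3 times the quotient is (4*sin(z) - 16*cos(2*z))/(-24); at z = 0 this is 2/3.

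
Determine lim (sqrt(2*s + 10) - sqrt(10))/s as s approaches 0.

√(10)/10

A 0/0 form; rationalise with √(10 + 2s) + √10. This collapses the numerator to 2s, leaving 2/(√(10 + 2s) + √10) → 2/(2√10) = √(10)/10.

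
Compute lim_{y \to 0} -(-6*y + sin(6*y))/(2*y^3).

18

Direct substitution gives 0/0.
Apply L'Hôpital: lim (6*cos(6*y) - 6)/(-6*y^2), still 0/0.
Apply L'Hôpital: lim (-36*sin(6*y))/(-12*y), still 0/0.
After 3 applications of L'Hôpital's rule the quotient is (-216*cos(6*y))/(-12); substituting y = 0 gives 18.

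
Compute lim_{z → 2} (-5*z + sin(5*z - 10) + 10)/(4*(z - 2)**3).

Direct substitution gives 0/0.
Apply L'Hôpital: lim (5*cos(5*z - 10) - 5)/(12*(z - 2)^2), still 0/0.
Apply L'Hôpital: lim (-25*sin(5*z - 10))/(24*z - 48), still 0/0.
After 3 applications of L'Hôpital's rule the quotient is (-125*cos(5*z - 10))/(24); substituting z = 2 gives -125/24.

-125/24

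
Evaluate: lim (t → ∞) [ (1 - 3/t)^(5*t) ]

e^(-15)

The base → 1 and the exponent → ∞: a 1^∞ form.
Take logarithms: (5t)·ln(1 - 3/t). Since ln(1+u) ~ u for small u, this behaves like (5t)·(-3/t) → -15.
So the limit is e^(-15).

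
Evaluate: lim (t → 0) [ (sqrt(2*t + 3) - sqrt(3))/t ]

√(3)/3

A 0/0 form; rationalise with √(3 + 2t) + √3. This collapses the numerator to 2t, leaving 2/(√(3 + 2t) + √3) → 2/(2√3) = √(3)/3.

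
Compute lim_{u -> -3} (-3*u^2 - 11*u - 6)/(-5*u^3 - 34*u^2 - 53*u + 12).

7/16

Since u = -3 makes numerator and denominator zero, (u + 3) divides both.
Cancelling it gives (-3*u - 2)/(-5*u^2 - 19*u + 4); now plug in u = -3 to get 7/16.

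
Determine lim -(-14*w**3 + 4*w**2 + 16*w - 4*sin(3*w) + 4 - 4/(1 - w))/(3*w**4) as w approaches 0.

4/3

Substitution gives 0/0; apply L'Hôpital's rule 4 times.
After differentiating numerator and denominator 4 times the quotient is (-324*sin(3*w) + 96/(w - 1)^5)/(-72); at w = 0 this is 4/3.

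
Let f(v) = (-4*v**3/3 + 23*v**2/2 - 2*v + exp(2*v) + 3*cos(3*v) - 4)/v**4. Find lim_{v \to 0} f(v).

Substitution gives 0/0; apply L'Hôpital's rule 4 times.
After differentiating numerator and denominator 4 times the quotient is (16*e^(2*v) + 243*cos(3*v))/(24); at v = 0 this is 259/24.

259/24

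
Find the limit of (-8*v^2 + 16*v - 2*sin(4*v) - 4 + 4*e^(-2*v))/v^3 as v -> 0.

16

Substitution gives 0/0; apply L'Hôpital's rule 3 times.
After differentiating numerator and denominator 3 times the quotient is (128*cos(4*v) - 32*e^(-2*v))/(6); at v = 0 this is 16.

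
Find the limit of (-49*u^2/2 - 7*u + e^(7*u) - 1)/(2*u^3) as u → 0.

343/12

Direct substitution gives 0/0.
Apply L'Hôpital: lim (-49*u + 7*e^(7*u) - 7)/(6*u^2), still 0/0.
Apply L'Hôpital: lim (49*e^(7*u) - 49)/(12*u), still 0/0.
After 3 applications of L'Hôpital's rule the quotient is (343*e^(7*u))/(12); substituting u = 0 gives 343/12.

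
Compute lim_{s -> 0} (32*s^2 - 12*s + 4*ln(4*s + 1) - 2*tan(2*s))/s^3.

Substitution gives 0/0; apply L'Hôpital's rule 3 times.
After differentiating numerator and denominator 3 times the quotient is (-64*tan(2*s)^2/cos(2*s)^2 - 32/cos(2*s)^4 + 512/(4*s + 1)^3)/(6); at s = 0 this is 80.

80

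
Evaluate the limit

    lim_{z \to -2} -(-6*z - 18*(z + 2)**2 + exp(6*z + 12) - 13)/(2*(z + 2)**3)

-18

Direct substitution gives 0/0.
Apply L'Hôpital: lim (-36*z + 6*e^(6*z + 12) - 78)/(-6*(z + 2)^2), still 0/0.
Apply L'Hôpital: lim (36*e^(6*z + 12) - 36)/(-12*z - 24), still 0/0.
After 3 applications of L'Hôpital's rule the quotient is (216*e^(6*z + 12))/(-12); substituting z = -2 gives -18.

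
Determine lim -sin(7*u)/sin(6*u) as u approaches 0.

Substitution gives 0/0.
Divide numerator and denominator by u: sin(7u)/u → 7 and sin(6u)/u → 6, so the limit is -1·7/6 = -7/6.

-7/6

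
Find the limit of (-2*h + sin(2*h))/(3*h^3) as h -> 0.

-4/9

Direct substitution gives 0/0.
Apply L'Hôpital: lim (2*cos(2*h) - 2)/(9*h^2), still 0/0.
Apply L'Hôpital: lim (-4*sin(2*h))/(18*h), still 0/0.
After 3 applications of L'Hôpital's rule the quotient is (-8*cos(2*h))/(18); substituting h = 0 gives -4/9.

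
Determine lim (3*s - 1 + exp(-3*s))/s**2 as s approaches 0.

Direct substitution gives 0/0.
Apply L'Hôpital: lim (3 - 3*e^(-3*s))/(2*s), still 0/0.
After 2 applications of L'Hôpital's rule the quotient is (9*e^(-3*s))/(2); substituting s = 0 gives 9/2.

9/2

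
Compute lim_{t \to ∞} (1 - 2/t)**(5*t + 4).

The base → 1 and the exponent → ∞: a 1^∞ form.
Take logarithms: (5t + 4)·ln(1 - 2/t). Since ln(1+u) ~ u for small u, this behaves like (5t)·(-2/t) → -10.
So the limit is e^(-10).

e^(-10)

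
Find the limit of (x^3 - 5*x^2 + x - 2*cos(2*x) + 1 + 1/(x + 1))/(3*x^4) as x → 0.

-1/9

Substitution gives 0/0; apply L'Hôpital's rule 4 times.
After differentiating numerator and denominator 4 times the quotient is (-32*cos(2*x) + 24/(x + 1)^5)/(72); at x = 0 this is -1/9.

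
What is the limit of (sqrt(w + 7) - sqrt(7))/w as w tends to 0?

Substitution gives 0/0. Multiply numerator and denominator by the conjugate √(7 + w) + √7.
The numerator becomes (7 + w) − 7 = w, so the expression simplifies to 1/(√(7 + w) + √7).
Letting w → 0 gives 1/(2√7) = √(7)/14.

√(7)/14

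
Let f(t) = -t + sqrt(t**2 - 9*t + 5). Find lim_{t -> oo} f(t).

-9/2

This has the form ∞ − ∞. Multiply and divide by the conjugate √(t^2 - 9*t + 5) + t.
That gives (-9t + 5) / (√(t^2 - 9*t + 5) + t).
Divide numerator and denominator by t: the limit is -9/(2·1) = -9/2.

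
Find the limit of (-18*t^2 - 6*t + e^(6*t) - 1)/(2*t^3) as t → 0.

Direct substitution gives 0/0.
Apply L'Hôpital: lim (-36*t + 6*e^(6*t) - 6)/(6*t^2), still 0/0.
Apply L'Hôpital: lim (36*e^(6*t) - 36)/(12*t), still 0/0.
After 3 applications of L'Hôpital's rule the quotient is (216*e^(6*t))/(12); substituting t = 0 gives 18.

18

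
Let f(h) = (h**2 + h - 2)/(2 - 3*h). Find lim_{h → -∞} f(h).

The numerator has higher degree (2 > 1); the quotient behaves like (1/(-3))·h^1 for large |h|.
As h → −∞ this diverges to ∞.

∞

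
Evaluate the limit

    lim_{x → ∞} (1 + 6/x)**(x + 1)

The base → 1 and the exponent → ∞: a 1^∞ form.
Take logarithms: (x + 1)·ln(1 + 6/x). Since ln(1+u) ~ u for small u, this behaves like (x)·(6/x) → 6.
So the limit is e^(6).

e^(6)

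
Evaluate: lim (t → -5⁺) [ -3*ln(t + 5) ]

∞

As t → -5⁺, t + 5 → 0⁺ and ln(t + 5) → −∞.
Multiplying by -3 gives ∞.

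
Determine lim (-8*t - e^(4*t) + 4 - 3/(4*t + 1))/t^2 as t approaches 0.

Substitution gives 0/0 (the numerator vanishes to order 2).
Expand each term to order t^2: the coefficient of t^2 in −e^(4t) is -8 and in -3·1/(1 + 4t) is -48.
Lower-order terms cancel with the polynomial part, so the numerator is (-56)·t^2 + o(t^2), and the limit is (-56)/(1) = -56.

-56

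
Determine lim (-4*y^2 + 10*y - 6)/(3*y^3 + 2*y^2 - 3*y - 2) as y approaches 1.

Since y = 1 makes numerator and denominator zero, (y - 1) divides both.
Cancelling it gives (6 - 4*y)/(3*y^2 + 5*y + 2); now plug in y = 1 to get 1/5.

1/5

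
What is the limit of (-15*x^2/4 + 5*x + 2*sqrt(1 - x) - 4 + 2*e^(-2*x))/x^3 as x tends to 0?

-67/24

Substitution gives 0/0; apply L'Hôpital's rule 3 times.
After differentiating numerator and denominator 3 times the quotient is (-16*e^(-2*x) - 3/(4*(1 - x)^(5/2)))/(6); at x = 0 this is -67/24.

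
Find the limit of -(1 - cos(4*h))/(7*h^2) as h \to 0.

-8/7

Substitution gives 0/0.
Use (1 − cos u)/u² → 1/2 with u = 4h: the limit is 4²/(2·(-7)) = -8/7.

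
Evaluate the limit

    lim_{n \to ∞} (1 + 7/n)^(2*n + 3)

e^(14)

Let L be the limit and take ln: ln L = lim (2n + 3)·ln(1 + 7/n) = lim (2n + 3)·(7/n + O(1/n²)) = 14.
Hence L = e^(14).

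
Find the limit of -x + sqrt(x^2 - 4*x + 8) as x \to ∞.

An ∞ − ∞ form. Rationalising with the conjugate, the difference becomes (-4x + 8) / (√(x^2 - 4*x + 8) + x).
For large x the denominator behaves like 2·x, so the quotient tends to -4/2 = -2.

-2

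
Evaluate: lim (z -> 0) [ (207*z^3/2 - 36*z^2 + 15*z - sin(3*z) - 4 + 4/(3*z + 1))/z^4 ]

324

Substitution gives 0/0 (the numerator vanishes to order 4).
Expand each term to order z^4: the coefficient of z^4 in 4·1/(1 + 3z) is 324 and in −sin(3z) is 0.
Lower-order terms cancel with the polynomial part, so the numerator is (324)·z^4 + o(z^4), and the limit is (324)/(1) = 324.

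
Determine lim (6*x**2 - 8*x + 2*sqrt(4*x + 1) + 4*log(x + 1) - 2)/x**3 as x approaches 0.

Substitution gives 0/0; apply L'Hôpital's rule 3 times.
After differentiating numerator and denominator 3 times the quotient is (48/(4*x + 1)^(5/2) + 8/(x + 1)^3)/(6); at x = 0 this is 28/3.

28/3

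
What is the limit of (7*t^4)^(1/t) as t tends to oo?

Base → ∞ and exponent → 0: an ∞^0 form.
Take logs: (1/t)·ln(7·t^4) = (ln 7 + 4·ln t)/t → 0.
So the limit is e^0 = 1.

1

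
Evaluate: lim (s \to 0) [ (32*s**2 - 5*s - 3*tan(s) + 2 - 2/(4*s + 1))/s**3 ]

Substitution gives 0/0 (the numerator vanishes to order 3).
Expand each term to order s^3: the coefficient of s^3 in -2·1/(1 + 4s) is 128 and in -3·tan(s) is -1.
Lower-order terms cancel with the polynomial part, so the numerator is (127)·s^3 + o(s^3), and the limit is (127)/(1) = 127.

127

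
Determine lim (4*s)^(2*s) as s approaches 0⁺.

1

Base → 0⁺ and exponent → 0⁺: a 0^0 form.
Take logs: 2s·ln(4s). This is 0·(−∞); rewriting as ln(4s)/(1/(2s)) and applying L'Hôpital gives 0.
Hence the limit is e^0 = 1.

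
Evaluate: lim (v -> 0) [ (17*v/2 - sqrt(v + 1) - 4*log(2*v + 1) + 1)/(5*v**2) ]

13/8

Substitution gives 0/0 (the numerator vanishes to order 2).
Expand each term to order v^2: the coefficient of v^2 in -4·ln(1 + 2v) is 8 and in −√(1 + v) is 1/8.
Lower-order terms cancel with the polynomial part, so the numerator is (65/8)·v^2 + o(v^2), and the limit is (65/8)/(5) = 13/8.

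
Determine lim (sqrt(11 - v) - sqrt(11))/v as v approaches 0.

Substitution gives 0/0. Multiply numerator and denominator by the conjugate √(11 - v) + √11.
The numerator becomes (11 - v) − 11 = -v, so the expression simplifies to -1/(√(11 - v) + √11).
Letting v → 0 gives -1/(2√11) = -√(11)/22.

-√(11)/22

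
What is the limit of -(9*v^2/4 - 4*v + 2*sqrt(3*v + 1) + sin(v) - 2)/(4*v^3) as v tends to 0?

Substitution gives 0/0; apply L'Hôpital's rule 3 times.
After differentiating numerator and denominator 3 times the quotient is (-cos(v) + 81/(4*(3*v + 1)^(5/2)))/(-24); at v = 0 this is -77/96.

-77/96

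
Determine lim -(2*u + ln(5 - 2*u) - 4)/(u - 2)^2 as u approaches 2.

2

Direct substitution gives 0/0.
Apply L'Hôpital: lim (2 - 2/(5 - 2*u))/(4 - 2*u), still 0/0.
After 2 applications of L'Hôpital's rule the quotient is (-4/(5 - 2*u)^2)/(-2); substituting u = 2 gives 2.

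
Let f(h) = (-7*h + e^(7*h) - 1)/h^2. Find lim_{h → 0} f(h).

Direct substitution gives 0/0.
Apply L'Hôpital: lim (7*e^(7*h) - 7)/(2*h), still 0/0.
After 2 applications of L'Hôpital's rule the quotient is (49*e^(7*h))/(2); substituting h = 0 gives 49/2.

49/2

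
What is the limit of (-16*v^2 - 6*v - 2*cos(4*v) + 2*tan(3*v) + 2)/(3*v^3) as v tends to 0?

Substitution gives 0/0; apply L'Hôpital's rule 3 times.
After differentiating numerator and denominator 3 times the quotient is (-128*sin(4*v) + 324*tan(3*v)^4 + 432*tan(3*v)^2 + 108)/(18); at v = 0 this is 6.

6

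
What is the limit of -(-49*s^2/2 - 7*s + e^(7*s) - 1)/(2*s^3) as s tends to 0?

Direct substitution gives 0/0.
Apply L'Hôpital: lim (-49*s + 7*e^(7*s) - 7)/(-6*s^2), still 0/0.
Apply L'Hôpital: lim (49*e^(7*s) - 49)/(-12*s), still 0/0.
After 3 applications of L'Hôpital's rule the quotient is (343*e^(7*s))/(-12); substituting s = 0 gives -343/12.

-343/12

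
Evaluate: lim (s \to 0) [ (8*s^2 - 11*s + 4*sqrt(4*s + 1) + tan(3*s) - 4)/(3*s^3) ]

25/3

Substitution gives 0/0; apply L'Hôpital's rule 3 times.
After differentiating numerator and denominator 3 times the quotient is (162*tan(3*s)^2/cos(3*s)^2 + 54/cos(3*s)^2 + 96/(4*s + 1)^(5/2))/(18); at s = 0 this is 25/3.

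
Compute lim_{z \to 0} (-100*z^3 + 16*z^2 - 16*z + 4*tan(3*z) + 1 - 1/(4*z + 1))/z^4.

-256

Substitution gives 0/0; apply L'Hôpital's rule 4 times.
After differentiating numerator and denominator 4 times the quotient is (7776*tan(3*z)^3/cos(3*z)^2 + 5184*tan(3*z)/cos(3*z)^2 - 6144/(4*z + 1)^5)/(24); at z = 0 this is -256.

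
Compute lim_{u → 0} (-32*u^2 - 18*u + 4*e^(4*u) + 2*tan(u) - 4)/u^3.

Substitution gives 0/0 (the numerator vanishes to order 3).
Expand each term to order u^3: the coefficient of u^3 in 2·tan(u) is 2/3 and in 4·e^(4u) is 128/3.
Lower-order terms cancel with the polynomial part, so the numerator is (130/3)·u^3 + o(u^3), and the limit is (130/3)/(1) = 130/3.

130/3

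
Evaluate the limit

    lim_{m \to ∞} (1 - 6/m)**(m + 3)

Let L be the limit and take ln: ln L = lim (m + 3)·ln(1 - 6/m) = lim (m + 3)·(-6/m + O(1/m²)) = -6.
Hence L = e^(-6).

e^(-6)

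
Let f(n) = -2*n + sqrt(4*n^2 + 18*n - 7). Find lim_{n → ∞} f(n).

9/2

This has the form ∞ − ∞. Multiply and divide by the conjugate √(4*n^2 + 18*n - 7) + 2n.
That gives (18n - 7) / (√(4*n^2 + 18*n - 7) + 2n).
Divide numerator and denominator by n: the limit is 18/(2·2) = 9/2.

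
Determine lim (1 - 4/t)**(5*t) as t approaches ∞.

Let L be the limit and take ln: ln L = lim (5t)·ln(1 - 4/t) = lim (5t)·(-4/t + O(1/t²)) = -20.
Hence L = e^(-20).

e^(-20)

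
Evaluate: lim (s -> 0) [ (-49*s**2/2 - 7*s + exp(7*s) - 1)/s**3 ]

343/6

Direct substitution gives 0/0.
Apply L'Hôpital: lim (-49*s + 7*e^(7*s) - 7)/(3*s^2), still 0/0.
Apply L'Hôpital: lim (49*e^(7*s) - 49)/(6*s), still 0/0.
After 3 applications of L'Hôpital's rule the quotient is (343*e^(7*s))/(6); substituting s = 0 gives 343/6.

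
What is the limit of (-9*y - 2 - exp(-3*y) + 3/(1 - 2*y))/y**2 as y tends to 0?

Substitution gives 0/0 (the numerator vanishes to order 2).
Expand each term to order y^2: the coefficient of y^2 in 3·1/(1 - 2y) is 12 and in −e^(-3y) is -9/2.
Lower-order terms cancel with the polynomial part, so the numerator is (15/2)·y^2 + o(y^2), and the limit is (15/2)/(1) = 15/2.

15/2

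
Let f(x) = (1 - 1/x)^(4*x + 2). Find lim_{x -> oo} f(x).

Write it as [(1 - 1/x)^x]^(4) · (1 - 1/x)^(2). The bracketed term tends to e^(-1) and the second factor to 1, so the limit is e^(-4).

e^(-4)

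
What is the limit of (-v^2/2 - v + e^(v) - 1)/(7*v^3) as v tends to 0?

1/42

Direct substitution gives 0/0.
Apply L'Hôpital: lim (-v + e^(v) - 1)/(21*v^2), still 0/0.
Apply L'Hôpital: lim (e^(v) - 1)/(42*v), still 0/0.
After 3 applications of L'Hôpital's rule the quotient is (e^(v))/(42); substituting v = 0 gives 1/42.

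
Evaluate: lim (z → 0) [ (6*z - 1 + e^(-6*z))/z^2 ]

Direct substitution gives 0/0.
Apply L'Hôpital: lim (6 - 6*e^(-6*z))/(2*z), still 0/0.
After 2 applications of L'Hôpital's rule the quotient is (36*e^(-6*z))/(2); substituting z = 0 gives 18.

18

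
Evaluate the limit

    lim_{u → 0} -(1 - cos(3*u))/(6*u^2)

-3/4

Substitution gives 0/0.
Use (1 − cos θ)/θ² → 1/2 with θ = 3u: the limit is 3²/(2·(-6)) = -3/4.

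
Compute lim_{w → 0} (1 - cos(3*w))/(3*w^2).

Substitution gives 0/0.
Use (1 − cos u)/u² → 1/2 with u = 3w: the limit is 3²/(2·3) = 3/2.

3/2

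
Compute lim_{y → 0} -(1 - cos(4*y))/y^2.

Substitution gives 0/0.
Use (1 − cos u)/u² → 1/2 with u = 4y: the limit is 4²/(2·(-1)) = -8.

-8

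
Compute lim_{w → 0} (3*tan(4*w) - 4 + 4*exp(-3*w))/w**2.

18

Substitution gives 0/0 (the numerator vanishes to order 2).
Expand each term to order w^2: the coefficient of w^2 in 3·tan(4w) is 0 and in 4·e^(-3w) is 18.
Lower-order terms cancel with the polynomial part, so the numerator is (18)·w^2 + o(w^2), and the limit is (18)/(1) = 18.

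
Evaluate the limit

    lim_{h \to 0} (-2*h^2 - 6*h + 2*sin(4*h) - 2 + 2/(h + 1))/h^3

-70/3

Substitution gives 0/0 (the numerator vanishes to order 3).
Expand each term to order h^3: the coefficient of h^3 in 2·sin(4h) is -64/3 and in 2·1/(1 + h) is -2.
Lower-order terms cancel with the polynomial part, so the numerator is (-70/3)·h^3 + o(h^3), and the limit is (-70/3)/(1) = -70/3.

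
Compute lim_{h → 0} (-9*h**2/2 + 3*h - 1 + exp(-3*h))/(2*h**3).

Direct substitution gives 0/0.
Apply L'Hôpital: lim (-9*h + 3 - 3*e^(-3*h))/(6*h^2), still 0/0.
Apply L'Hôpital: lim (-9 + 9*e^(-3*h))/(12*h), still 0/0.
After 3 applications of L'Hôpital's rule the quotient is (-27*e^(-3*h))/(12); substituting h = 0 gives -9/4.

-9/4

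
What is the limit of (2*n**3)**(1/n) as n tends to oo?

1

Base → ∞ and exponent → 0: an ∞^0 form.
Take logs: (1/n)·ln(2·n^3) = (ln 2 + 3·ln n)/n → 0.
So the limit is e^0 = 1.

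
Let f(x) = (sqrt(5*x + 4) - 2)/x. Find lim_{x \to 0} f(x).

A 0/0 form; rationalise with √(4 + 5x) + √4. This collapses the numerator to 5x, leaving 5/(√(4 + 5x) + √4) → 5/(2√4) = 5/4.

5/4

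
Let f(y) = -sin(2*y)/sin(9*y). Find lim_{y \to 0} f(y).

Substitution gives 0/0.
Divide numerator and denominator by y: sin(2y)/y → 2 and sin(9y)/y → 9, so the limit is -1·2/9 = -2/9.

-2/9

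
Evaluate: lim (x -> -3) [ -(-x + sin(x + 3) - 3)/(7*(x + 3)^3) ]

1/42

Direct substitution gives 0/0.
Apply L'Hôpital: lim (cos(x + 3) - 1)/(-21*(x + 3)^2), still 0/0.
Apply L'Hôpital: lim (-sin(x + 3))/(-42*x - 126), still 0/0.
After 3 applications of L'Hôpital's rule the quotient is (-cos(x + 3))/(-42); substituting x = -3 gives 1/42.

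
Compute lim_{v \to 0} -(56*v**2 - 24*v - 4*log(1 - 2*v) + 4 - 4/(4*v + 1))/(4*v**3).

-200/3

Substitution gives 0/0; apply L'Hôpital's rule 3 times.
After differentiating numerator and denominator 3 times the quotient is (1536/(4*v + 1)^4 - 64/(2*v - 1)^3)/(-24); at v = 0 this is -200/3.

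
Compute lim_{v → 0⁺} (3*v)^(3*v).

Base → 0⁺ and exponent → 0⁺: a 0^0 form.
Take logs: 3v·ln(3v). This is 0·(−∞); rewriting as ln(3v)/(1/(3v)) and applying L'Hôpital gives 0.
Hence the limit is e^0 = 1.

1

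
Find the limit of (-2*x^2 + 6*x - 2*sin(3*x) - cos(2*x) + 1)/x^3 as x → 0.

Substitution gives 0/0 (the numerator vanishes to order 3).
Expand each term to order x^3: the coefficient of x^3 in -2·sin(3x) is 9 and in −cos(2x) is 0.
Lower-order terms cancel with the polynomial part, so the numerator is (9)·x^3 + o(x^3), and the limit is (9)/(1) = 9.

9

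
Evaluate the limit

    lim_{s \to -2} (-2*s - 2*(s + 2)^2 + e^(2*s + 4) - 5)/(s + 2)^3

Direct substitution gives 0/0.
Apply L'Hôpital: lim (-4*s + 2*e^(2*s + 4) - 10)/(3*(s + 2)^2), still 0/0.
Apply L'Hôpital: lim (4*e^(2*s + 4) - 4)/(6*s + 12), still 0/0.
After 3 applications of L'Hôpital's rule the quotient is (8*e^(2*s + 4))/(6); substituting s = -2 gives 4/3.

4/3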